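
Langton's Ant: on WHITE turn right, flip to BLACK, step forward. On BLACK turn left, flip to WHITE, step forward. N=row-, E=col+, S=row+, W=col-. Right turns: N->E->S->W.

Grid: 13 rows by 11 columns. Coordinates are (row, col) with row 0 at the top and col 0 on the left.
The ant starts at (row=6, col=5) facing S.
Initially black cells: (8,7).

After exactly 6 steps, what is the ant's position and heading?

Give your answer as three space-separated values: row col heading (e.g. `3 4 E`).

Answer: 7 6 S

Derivation:
Step 1: on WHITE (6,5): turn R to W, flip to black, move to (6,4). |black|=2
Step 2: on WHITE (6,4): turn R to N, flip to black, move to (5,4). |black|=3
Step 3: on WHITE (5,4): turn R to E, flip to black, move to (5,5). |black|=4
Step 4: on WHITE (5,5): turn R to S, flip to black, move to (6,5). |black|=5
Step 5: on BLACK (6,5): turn L to E, flip to white, move to (6,6). |black|=4
Step 6: on WHITE (6,6): turn R to S, flip to black, move to (7,6). |black|=5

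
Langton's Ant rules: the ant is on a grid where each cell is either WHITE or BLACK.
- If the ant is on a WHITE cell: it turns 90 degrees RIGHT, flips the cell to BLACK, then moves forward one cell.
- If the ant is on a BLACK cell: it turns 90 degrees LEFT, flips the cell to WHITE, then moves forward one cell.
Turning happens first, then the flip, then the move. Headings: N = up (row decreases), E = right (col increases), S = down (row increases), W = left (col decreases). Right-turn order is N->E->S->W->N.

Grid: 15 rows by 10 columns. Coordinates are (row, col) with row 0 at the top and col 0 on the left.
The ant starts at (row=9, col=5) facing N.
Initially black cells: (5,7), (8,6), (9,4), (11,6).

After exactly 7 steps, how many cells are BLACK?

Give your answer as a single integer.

Step 1: on WHITE (9,5): turn R to E, flip to black, move to (9,6). |black|=5
Step 2: on WHITE (9,6): turn R to S, flip to black, move to (10,6). |black|=6
Step 3: on WHITE (10,6): turn R to W, flip to black, move to (10,5). |black|=7
Step 4: on WHITE (10,5): turn R to N, flip to black, move to (9,5). |black|=8
Step 5: on BLACK (9,5): turn L to W, flip to white, move to (9,4). |black|=7
Step 6: on BLACK (9,4): turn L to S, flip to white, move to (10,4). |black|=6
Step 7: on WHITE (10,4): turn R to W, flip to black, move to (10,3). |black|=7

Answer: 7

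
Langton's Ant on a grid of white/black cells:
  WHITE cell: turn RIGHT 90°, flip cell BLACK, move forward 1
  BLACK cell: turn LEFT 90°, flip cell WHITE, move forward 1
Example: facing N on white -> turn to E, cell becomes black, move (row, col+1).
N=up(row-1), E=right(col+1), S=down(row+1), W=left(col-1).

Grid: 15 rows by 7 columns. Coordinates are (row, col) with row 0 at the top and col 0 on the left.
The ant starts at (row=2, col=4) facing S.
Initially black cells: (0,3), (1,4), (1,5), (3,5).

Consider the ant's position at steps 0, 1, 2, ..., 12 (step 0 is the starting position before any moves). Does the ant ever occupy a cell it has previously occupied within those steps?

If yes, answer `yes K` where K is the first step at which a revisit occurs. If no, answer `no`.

Answer: yes 10

Derivation:
Step 1: on WHITE (2,4): turn R to W, flip to black, move to (2,3). |black|=5 — new cell
Step 2: on WHITE (2,3): turn R to N, flip to black, move to (1,3). |black|=6 — new cell
Step 3: on WHITE (1,3): turn R to E, flip to black, move to (1,4). |black|=7 — new cell
Step 4: on BLACK (1,4): turn L to N, flip to white, move to (0,4). |black|=6 — new cell
Step 5: on WHITE (0,4): turn R to E, flip to black, move to (0,5). |black|=7 — new cell
Step 6: on WHITE (0,5): turn R to S, flip to black, move to (1,5). |black|=8 — new cell
Step 7: on BLACK (1,5): turn L to E, flip to white, move to (1,6). |black|=7 — new cell
Step 8: on WHITE (1,6): turn R to S, flip to black, move to (2,6). |black|=8 — new cell
Step 9: on WHITE (2,6): turn R to W, flip to black, move to (2,5). |black|=9 — new cell
Step 10: on WHITE (2,5): turn R to N, flip to black, move to (1,5). |black|=10 — REVISIT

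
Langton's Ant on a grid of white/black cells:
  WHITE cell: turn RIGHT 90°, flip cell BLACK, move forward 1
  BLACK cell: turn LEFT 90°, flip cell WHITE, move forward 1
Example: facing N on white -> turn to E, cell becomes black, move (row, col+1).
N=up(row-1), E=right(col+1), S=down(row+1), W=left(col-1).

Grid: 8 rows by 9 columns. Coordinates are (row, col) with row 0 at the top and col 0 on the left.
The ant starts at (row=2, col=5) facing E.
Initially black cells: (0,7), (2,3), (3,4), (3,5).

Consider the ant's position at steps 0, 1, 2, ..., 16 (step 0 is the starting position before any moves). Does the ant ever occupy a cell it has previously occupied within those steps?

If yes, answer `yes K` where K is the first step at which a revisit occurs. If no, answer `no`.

Step 1: on WHITE (2,5): turn R to S, flip to black, move to (3,5). |black|=5 — new cell
Step 2: on BLACK (3,5): turn L to E, flip to white, move to (3,6). |black|=4 — new cell
Step 3: on WHITE (3,6): turn R to S, flip to black, move to (4,6). |black|=5 — new cell
Step 4: on WHITE (4,6): turn R to W, flip to black, move to (4,5). |black|=6 — new cell
Step 5: on WHITE (4,5): turn R to N, flip to black, move to (3,5). |black|=7 — REVISIT

Answer: yes 5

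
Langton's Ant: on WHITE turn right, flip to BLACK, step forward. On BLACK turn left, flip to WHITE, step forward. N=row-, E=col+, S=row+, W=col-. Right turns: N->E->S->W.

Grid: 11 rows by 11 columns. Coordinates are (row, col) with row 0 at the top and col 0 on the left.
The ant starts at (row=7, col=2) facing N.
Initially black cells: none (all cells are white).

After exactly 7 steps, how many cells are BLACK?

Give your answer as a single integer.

Step 1: on WHITE (7,2): turn R to E, flip to black, move to (7,3). |black|=1
Step 2: on WHITE (7,3): turn R to S, flip to black, move to (8,3). |black|=2
Step 3: on WHITE (8,3): turn R to W, flip to black, move to (8,2). |black|=3
Step 4: on WHITE (8,2): turn R to N, flip to black, move to (7,2). |black|=4
Step 5: on BLACK (7,2): turn L to W, flip to white, move to (7,1). |black|=3
Step 6: on WHITE (7,1): turn R to N, flip to black, move to (6,1). |black|=4
Step 7: on WHITE (6,1): turn R to E, flip to black, move to (6,2). |black|=5

Answer: 5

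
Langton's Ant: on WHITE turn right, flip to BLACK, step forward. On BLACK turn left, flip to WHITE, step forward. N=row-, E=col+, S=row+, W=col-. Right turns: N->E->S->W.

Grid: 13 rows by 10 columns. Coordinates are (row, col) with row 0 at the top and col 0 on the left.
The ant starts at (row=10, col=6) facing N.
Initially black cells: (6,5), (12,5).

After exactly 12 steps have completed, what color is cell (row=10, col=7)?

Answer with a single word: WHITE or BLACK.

Step 1: on WHITE (10,6): turn R to E, flip to black, move to (10,7). |black|=3
Step 2: on WHITE (10,7): turn R to S, flip to black, move to (11,7). |black|=4
Step 3: on WHITE (11,7): turn R to W, flip to black, move to (11,6). |black|=5
Step 4: on WHITE (11,6): turn R to N, flip to black, move to (10,6). |black|=6
Step 5: on BLACK (10,6): turn L to W, flip to white, move to (10,5). |black|=5
Step 6: on WHITE (10,5): turn R to N, flip to black, move to (9,5). |black|=6
Step 7: on WHITE (9,5): turn R to E, flip to black, move to (9,6). |black|=7
Step 8: on WHITE (9,6): turn R to S, flip to black, move to (10,6). |black|=8
Step 9: on WHITE (10,6): turn R to W, flip to black, move to (10,5). |black|=9
Step 10: on BLACK (10,5): turn L to S, flip to white, move to (11,5). |black|=8
Step 11: on WHITE (11,5): turn R to W, flip to black, move to (11,4). |black|=9
Step 12: on WHITE (11,4): turn R to N, flip to black, move to (10,4). |black|=10

Answer: BLACK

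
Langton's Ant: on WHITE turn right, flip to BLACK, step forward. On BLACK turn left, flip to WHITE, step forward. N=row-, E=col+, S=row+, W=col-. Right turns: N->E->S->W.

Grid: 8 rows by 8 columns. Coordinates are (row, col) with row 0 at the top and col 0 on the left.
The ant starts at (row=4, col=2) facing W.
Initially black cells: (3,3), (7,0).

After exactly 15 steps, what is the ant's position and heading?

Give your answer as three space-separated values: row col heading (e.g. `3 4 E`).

Step 1: on WHITE (4,2): turn R to N, flip to black, move to (3,2). |black|=3
Step 2: on WHITE (3,2): turn R to E, flip to black, move to (3,3). |black|=4
Step 3: on BLACK (3,3): turn L to N, flip to white, move to (2,3). |black|=3
Step 4: on WHITE (2,3): turn R to E, flip to black, move to (2,4). |black|=4
Step 5: on WHITE (2,4): turn R to S, flip to black, move to (3,4). |black|=5
Step 6: on WHITE (3,4): turn R to W, flip to black, move to (3,3). |black|=6
Step 7: on WHITE (3,3): turn R to N, flip to black, move to (2,3). |black|=7
Step 8: on BLACK (2,3): turn L to W, flip to white, move to (2,2). |black|=6
Step 9: on WHITE (2,2): turn R to N, flip to black, move to (1,2). |black|=7
Step 10: on WHITE (1,2): turn R to E, flip to black, move to (1,3). |black|=8
Step 11: on WHITE (1,3): turn R to S, flip to black, move to (2,3). |black|=9
Step 12: on WHITE (2,3): turn R to W, flip to black, move to (2,2). |black|=10
Step 13: on BLACK (2,2): turn L to S, flip to white, move to (3,2). |black|=9
Step 14: on BLACK (3,2): turn L to E, flip to white, move to (3,3). |black|=8
Step 15: on BLACK (3,3): turn L to N, flip to white, move to (2,3). |black|=7

Answer: 2 3 N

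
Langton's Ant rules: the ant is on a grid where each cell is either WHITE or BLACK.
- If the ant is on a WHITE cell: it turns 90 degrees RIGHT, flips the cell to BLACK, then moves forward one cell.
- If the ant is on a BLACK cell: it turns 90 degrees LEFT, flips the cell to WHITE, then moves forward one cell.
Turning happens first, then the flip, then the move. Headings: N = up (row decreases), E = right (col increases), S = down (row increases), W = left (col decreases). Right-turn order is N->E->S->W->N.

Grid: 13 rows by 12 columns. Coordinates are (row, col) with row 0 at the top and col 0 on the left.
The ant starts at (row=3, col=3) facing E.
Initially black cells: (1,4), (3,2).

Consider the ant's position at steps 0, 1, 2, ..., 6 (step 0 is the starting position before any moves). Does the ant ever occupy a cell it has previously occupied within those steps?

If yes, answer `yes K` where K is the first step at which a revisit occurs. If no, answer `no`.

Answer: no

Derivation:
Step 1: on WHITE (3,3): turn R to S, flip to black, move to (4,3). |black|=3 — new cell
Step 2: on WHITE (4,3): turn R to W, flip to black, move to (4,2). |black|=4 — new cell
Step 3: on WHITE (4,2): turn R to N, flip to black, move to (3,2). |black|=5 — new cell
Step 4: on BLACK (3,2): turn L to W, flip to white, move to (3,1). |black|=4 — new cell
Step 5: on WHITE (3,1): turn R to N, flip to black, move to (2,1). |black|=5 — new cell
Step 6: on WHITE (2,1): turn R to E, flip to black, move to (2,2). |black|=6 — new cell
No revisit within 6 steps.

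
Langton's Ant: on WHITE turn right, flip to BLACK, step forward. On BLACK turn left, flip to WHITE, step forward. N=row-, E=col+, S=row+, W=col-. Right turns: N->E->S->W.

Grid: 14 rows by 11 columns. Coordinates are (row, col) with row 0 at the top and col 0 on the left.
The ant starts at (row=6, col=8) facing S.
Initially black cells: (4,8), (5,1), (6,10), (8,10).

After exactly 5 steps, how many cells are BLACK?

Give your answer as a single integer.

Step 1: on WHITE (6,8): turn R to W, flip to black, move to (6,7). |black|=5
Step 2: on WHITE (6,7): turn R to N, flip to black, move to (5,7). |black|=6
Step 3: on WHITE (5,7): turn R to E, flip to black, move to (5,8). |black|=7
Step 4: on WHITE (5,8): turn R to S, flip to black, move to (6,8). |black|=8
Step 5: on BLACK (6,8): turn L to E, flip to white, move to (6,9). |black|=7

Answer: 7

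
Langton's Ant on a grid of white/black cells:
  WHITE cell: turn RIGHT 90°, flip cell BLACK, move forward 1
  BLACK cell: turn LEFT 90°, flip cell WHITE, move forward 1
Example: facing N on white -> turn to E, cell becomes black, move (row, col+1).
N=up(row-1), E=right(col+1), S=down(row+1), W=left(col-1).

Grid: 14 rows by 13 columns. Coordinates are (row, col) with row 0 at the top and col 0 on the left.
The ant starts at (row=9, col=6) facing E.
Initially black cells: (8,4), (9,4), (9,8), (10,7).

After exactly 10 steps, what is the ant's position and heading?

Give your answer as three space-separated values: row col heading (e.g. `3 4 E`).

Step 1: on WHITE (9,6): turn R to S, flip to black, move to (10,6). |black|=5
Step 2: on WHITE (10,6): turn R to W, flip to black, move to (10,5). |black|=6
Step 3: on WHITE (10,5): turn R to N, flip to black, move to (9,5). |black|=7
Step 4: on WHITE (9,5): turn R to E, flip to black, move to (9,6). |black|=8
Step 5: on BLACK (9,6): turn L to N, flip to white, move to (8,6). |black|=7
Step 6: on WHITE (8,6): turn R to E, flip to black, move to (8,7). |black|=8
Step 7: on WHITE (8,7): turn R to S, flip to black, move to (9,7). |black|=9
Step 8: on WHITE (9,7): turn R to W, flip to black, move to (9,6). |black|=10
Step 9: on WHITE (9,6): turn R to N, flip to black, move to (8,6). |black|=11
Step 10: on BLACK (8,6): turn L to W, flip to white, move to (8,5). |black|=10

Answer: 8 5 W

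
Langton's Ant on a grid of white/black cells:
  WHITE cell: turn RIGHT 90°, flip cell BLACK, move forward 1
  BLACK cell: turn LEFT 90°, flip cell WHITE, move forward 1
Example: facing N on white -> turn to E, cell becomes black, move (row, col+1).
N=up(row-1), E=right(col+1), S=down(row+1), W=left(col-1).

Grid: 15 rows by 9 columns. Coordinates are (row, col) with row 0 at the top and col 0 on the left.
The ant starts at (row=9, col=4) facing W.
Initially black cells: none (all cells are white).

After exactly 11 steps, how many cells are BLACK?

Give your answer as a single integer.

Step 1: on WHITE (9,4): turn R to N, flip to black, move to (8,4). |black|=1
Step 2: on WHITE (8,4): turn R to E, flip to black, move to (8,5). |black|=2
Step 3: on WHITE (8,5): turn R to S, flip to black, move to (9,5). |black|=3
Step 4: on WHITE (9,5): turn R to W, flip to black, move to (9,4). |black|=4
Step 5: on BLACK (9,4): turn L to S, flip to white, move to (10,4). |black|=3
Step 6: on WHITE (10,4): turn R to W, flip to black, move to (10,3). |black|=4
Step 7: on WHITE (10,3): turn R to N, flip to black, move to (9,3). |black|=5
Step 8: on WHITE (9,3): turn R to E, flip to black, move to (9,4). |black|=6
Step 9: on WHITE (9,4): turn R to S, flip to black, move to (10,4). |black|=7
Step 10: on BLACK (10,4): turn L to E, flip to white, move to (10,5). |black|=6
Step 11: on WHITE (10,5): turn R to S, flip to black, move to (11,5). |black|=7

Answer: 7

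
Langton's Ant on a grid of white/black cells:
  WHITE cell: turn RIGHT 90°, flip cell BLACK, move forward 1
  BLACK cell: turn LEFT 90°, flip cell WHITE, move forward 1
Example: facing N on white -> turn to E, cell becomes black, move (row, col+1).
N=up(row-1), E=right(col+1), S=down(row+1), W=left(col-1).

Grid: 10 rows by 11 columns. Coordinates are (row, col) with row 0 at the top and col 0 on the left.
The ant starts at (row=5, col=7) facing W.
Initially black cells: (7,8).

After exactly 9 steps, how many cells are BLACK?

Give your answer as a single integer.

Step 1: on WHITE (5,7): turn R to N, flip to black, move to (4,7). |black|=2
Step 2: on WHITE (4,7): turn R to E, flip to black, move to (4,8). |black|=3
Step 3: on WHITE (4,8): turn R to S, flip to black, move to (5,8). |black|=4
Step 4: on WHITE (5,8): turn R to W, flip to black, move to (5,7). |black|=5
Step 5: on BLACK (5,7): turn L to S, flip to white, move to (6,7). |black|=4
Step 6: on WHITE (6,7): turn R to W, flip to black, move to (6,6). |black|=5
Step 7: on WHITE (6,6): turn R to N, flip to black, move to (5,6). |black|=6
Step 8: on WHITE (5,6): turn R to E, flip to black, move to (5,7). |black|=7
Step 9: on WHITE (5,7): turn R to S, flip to black, move to (6,7). |black|=8

Answer: 8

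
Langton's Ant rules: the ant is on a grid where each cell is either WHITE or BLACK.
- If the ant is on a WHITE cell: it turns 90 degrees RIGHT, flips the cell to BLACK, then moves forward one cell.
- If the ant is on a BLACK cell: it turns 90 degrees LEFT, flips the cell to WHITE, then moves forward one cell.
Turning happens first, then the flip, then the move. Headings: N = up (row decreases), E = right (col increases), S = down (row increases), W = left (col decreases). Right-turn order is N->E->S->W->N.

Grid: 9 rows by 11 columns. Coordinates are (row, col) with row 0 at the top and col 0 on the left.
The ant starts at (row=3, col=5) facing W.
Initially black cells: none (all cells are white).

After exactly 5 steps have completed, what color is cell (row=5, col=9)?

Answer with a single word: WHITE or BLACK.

Answer: WHITE

Derivation:
Step 1: on WHITE (3,5): turn R to N, flip to black, move to (2,5). |black|=1
Step 2: on WHITE (2,5): turn R to E, flip to black, move to (2,6). |black|=2
Step 3: on WHITE (2,6): turn R to S, flip to black, move to (3,6). |black|=3
Step 4: on WHITE (3,6): turn R to W, flip to black, move to (3,5). |black|=4
Step 5: on BLACK (3,5): turn L to S, flip to white, move to (4,5). |black|=3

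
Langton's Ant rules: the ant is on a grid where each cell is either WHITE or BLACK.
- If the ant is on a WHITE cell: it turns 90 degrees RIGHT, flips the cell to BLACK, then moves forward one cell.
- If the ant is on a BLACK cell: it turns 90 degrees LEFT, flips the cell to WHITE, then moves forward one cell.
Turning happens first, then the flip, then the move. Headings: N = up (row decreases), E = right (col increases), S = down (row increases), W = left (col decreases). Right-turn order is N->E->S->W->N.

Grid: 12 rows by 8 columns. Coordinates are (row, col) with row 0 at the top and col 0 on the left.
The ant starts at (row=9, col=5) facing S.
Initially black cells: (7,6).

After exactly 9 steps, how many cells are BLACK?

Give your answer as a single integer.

Step 1: on WHITE (9,5): turn R to W, flip to black, move to (9,4). |black|=2
Step 2: on WHITE (9,4): turn R to N, flip to black, move to (8,4). |black|=3
Step 3: on WHITE (8,4): turn R to E, flip to black, move to (8,5). |black|=4
Step 4: on WHITE (8,5): turn R to S, flip to black, move to (9,5). |black|=5
Step 5: on BLACK (9,5): turn L to E, flip to white, move to (9,6). |black|=4
Step 6: on WHITE (9,6): turn R to S, flip to black, move to (10,6). |black|=5
Step 7: on WHITE (10,6): turn R to W, flip to black, move to (10,5). |black|=6
Step 8: on WHITE (10,5): turn R to N, flip to black, move to (9,5). |black|=7
Step 9: on WHITE (9,5): turn R to E, flip to black, move to (9,6). |black|=8

Answer: 8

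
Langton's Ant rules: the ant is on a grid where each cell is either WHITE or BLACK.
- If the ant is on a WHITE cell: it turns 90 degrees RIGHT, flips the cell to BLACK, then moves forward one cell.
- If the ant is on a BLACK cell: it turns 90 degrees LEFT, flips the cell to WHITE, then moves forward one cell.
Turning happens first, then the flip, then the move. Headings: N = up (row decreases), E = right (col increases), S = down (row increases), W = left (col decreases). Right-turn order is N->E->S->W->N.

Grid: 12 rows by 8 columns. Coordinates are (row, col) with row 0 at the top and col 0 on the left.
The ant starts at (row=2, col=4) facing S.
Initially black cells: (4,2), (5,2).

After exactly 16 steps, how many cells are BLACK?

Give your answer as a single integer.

Answer: 10

Derivation:
Step 1: on WHITE (2,4): turn R to W, flip to black, move to (2,3). |black|=3
Step 2: on WHITE (2,3): turn R to N, flip to black, move to (1,3). |black|=4
Step 3: on WHITE (1,3): turn R to E, flip to black, move to (1,4). |black|=5
Step 4: on WHITE (1,4): turn R to S, flip to black, move to (2,4). |black|=6
Step 5: on BLACK (2,4): turn L to E, flip to white, move to (2,5). |black|=5
Step 6: on WHITE (2,5): turn R to S, flip to black, move to (3,5). |black|=6
Step 7: on WHITE (3,5): turn R to W, flip to black, move to (3,4). |black|=7
Step 8: on WHITE (3,4): turn R to N, flip to black, move to (2,4). |black|=8
Step 9: on WHITE (2,4): turn R to E, flip to black, move to (2,5). |black|=9
Step 10: on BLACK (2,5): turn L to N, flip to white, move to (1,5). |black|=8
Step 11: on WHITE (1,5): turn R to E, flip to black, move to (1,6). |black|=9
Step 12: on WHITE (1,6): turn R to S, flip to black, move to (2,6). |black|=10
Step 13: on WHITE (2,6): turn R to W, flip to black, move to (2,5). |black|=11
Step 14: on WHITE (2,5): turn R to N, flip to black, move to (1,5). |black|=12
Step 15: on BLACK (1,5): turn L to W, flip to white, move to (1,4). |black|=11
Step 16: on BLACK (1,4): turn L to S, flip to white, move to (2,4). |black|=10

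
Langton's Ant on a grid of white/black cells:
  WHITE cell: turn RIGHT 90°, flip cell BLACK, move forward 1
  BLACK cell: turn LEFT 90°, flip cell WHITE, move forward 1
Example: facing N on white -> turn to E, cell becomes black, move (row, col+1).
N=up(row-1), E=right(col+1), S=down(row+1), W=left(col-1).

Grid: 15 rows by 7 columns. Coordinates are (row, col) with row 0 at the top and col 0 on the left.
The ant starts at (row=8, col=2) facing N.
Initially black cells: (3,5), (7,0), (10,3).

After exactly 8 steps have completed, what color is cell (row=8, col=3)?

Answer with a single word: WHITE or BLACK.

Step 1: on WHITE (8,2): turn R to E, flip to black, move to (8,3). |black|=4
Step 2: on WHITE (8,3): turn R to S, flip to black, move to (9,3). |black|=5
Step 3: on WHITE (9,3): turn R to W, flip to black, move to (9,2). |black|=6
Step 4: on WHITE (9,2): turn R to N, flip to black, move to (8,2). |black|=7
Step 5: on BLACK (8,2): turn L to W, flip to white, move to (8,1). |black|=6
Step 6: on WHITE (8,1): turn R to N, flip to black, move to (7,1). |black|=7
Step 7: on WHITE (7,1): turn R to E, flip to black, move to (7,2). |black|=8
Step 8: on WHITE (7,2): turn R to S, flip to black, move to (8,2). |black|=9

Answer: BLACK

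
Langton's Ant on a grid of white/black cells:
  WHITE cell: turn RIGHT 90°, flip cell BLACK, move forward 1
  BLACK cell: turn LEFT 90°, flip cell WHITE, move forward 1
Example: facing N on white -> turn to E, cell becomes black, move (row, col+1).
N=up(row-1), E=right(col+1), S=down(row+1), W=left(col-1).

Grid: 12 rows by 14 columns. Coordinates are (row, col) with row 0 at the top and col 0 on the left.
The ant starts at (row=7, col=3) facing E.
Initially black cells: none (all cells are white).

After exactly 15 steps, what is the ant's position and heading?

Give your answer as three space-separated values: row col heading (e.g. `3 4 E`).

Answer: 7 2 S

Derivation:
Step 1: on WHITE (7,3): turn R to S, flip to black, move to (8,3). |black|=1
Step 2: on WHITE (8,3): turn R to W, flip to black, move to (8,2). |black|=2
Step 3: on WHITE (8,2): turn R to N, flip to black, move to (7,2). |black|=3
Step 4: on WHITE (7,2): turn R to E, flip to black, move to (7,3). |black|=4
Step 5: on BLACK (7,3): turn L to N, flip to white, move to (6,3). |black|=3
Step 6: on WHITE (6,3): turn R to E, flip to black, move to (6,4). |black|=4
Step 7: on WHITE (6,4): turn R to S, flip to black, move to (7,4). |black|=5
Step 8: on WHITE (7,4): turn R to W, flip to black, move to (7,3). |black|=6
Step 9: on WHITE (7,3): turn R to N, flip to black, move to (6,3). |black|=7
Step 10: on BLACK (6,3): turn L to W, flip to white, move to (6,2). |black|=6
Step 11: on WHITE (6,2): turn R to N, flip to black, move to (5,2). |black|=7
Step 12: on WHITE (5,2): turn R to E, flip to black, move to (5,3). |black|=8
Step 13: on WHITE (5,3): turn R to S, flip to black, move to (6,3). |black|=9
Step 14: on WHITE (6,3): turn R to W, flip to black, move to (6,2). |black|=10
Step 15: on BLACK (6,2): turn L to S, flip to white, move to (7,2). |black|=9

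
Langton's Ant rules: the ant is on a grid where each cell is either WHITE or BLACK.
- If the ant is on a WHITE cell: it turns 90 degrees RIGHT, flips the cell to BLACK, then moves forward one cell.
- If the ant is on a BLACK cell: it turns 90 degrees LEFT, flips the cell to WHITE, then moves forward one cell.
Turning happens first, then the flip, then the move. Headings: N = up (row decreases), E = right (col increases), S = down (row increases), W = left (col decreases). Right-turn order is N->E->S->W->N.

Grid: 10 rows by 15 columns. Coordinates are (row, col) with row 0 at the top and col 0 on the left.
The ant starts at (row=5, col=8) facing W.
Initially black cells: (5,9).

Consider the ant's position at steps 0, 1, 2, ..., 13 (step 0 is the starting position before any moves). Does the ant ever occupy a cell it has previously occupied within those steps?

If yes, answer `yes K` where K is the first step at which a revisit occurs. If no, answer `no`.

Step 1: on WHITE (5,8): turn R to N, flip to black, move to (4,8). |black|=2 — new cell
Step 2: on WHITE (4,8): turn R to E, flip to black, move to (4,9). |black|=3 — new cell
Step 3: on WHITE (4,9): turn R to S, flip to black, move to (5,9). |black|=4 — new cell
Step 4: on BLACK (5,9): turn L to E, flip to white, move to (5,10). |black|=3 — new cell
Step 5: on WHITE (5,10): turn R to S, flip to black, move to (6,10). |black|=4 — new cell
Step 6: on WHITE (6,10): turn R to W, flip to black, move to (6,9). |black|=5 — new cell
Step 7: on WHITE (6,9): turn R to N, flip to black, move to (5,9). |black|=6 — REVISIT

Answer: yes 7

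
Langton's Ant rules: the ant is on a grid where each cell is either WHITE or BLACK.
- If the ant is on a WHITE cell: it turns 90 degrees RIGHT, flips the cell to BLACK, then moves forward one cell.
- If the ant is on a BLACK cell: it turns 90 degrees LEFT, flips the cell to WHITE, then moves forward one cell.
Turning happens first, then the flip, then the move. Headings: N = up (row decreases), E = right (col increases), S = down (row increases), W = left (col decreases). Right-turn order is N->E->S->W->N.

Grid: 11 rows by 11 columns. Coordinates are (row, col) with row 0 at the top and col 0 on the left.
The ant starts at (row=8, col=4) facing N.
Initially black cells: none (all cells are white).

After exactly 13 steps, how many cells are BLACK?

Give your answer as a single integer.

Step 1: on WHITE (8,4): turn R to E, flip to black, move to (8,5). |black|=1
Step 2: on WHITE (8,5): turn R to S, flip to black, move to (9,5). |black|=2
Step 3: on WHITE (9,5): turn R to W, flip to black, move to (9,4). |black|=3
Step 4: on WHITE (9,4): turn R to N, flip to black, move to (8,4). |black|=4
Step 5: on BLACK (8,4): turn L to W, flip to white, move to (8,3). |black|=3
Step 6: on WHITE (8,3): turn R to N, flip to black, move to (7,3). |black|=4
Step 7: on WHITE (7,3): turn R to E, flip to black, move to (7,4). |black|=5
Step 8: on WHITE (7,4): turn R to S, flip to black, move to (8,4). |black|=6
Step 9: on WHITE (8,4): turn R to W, flip to black, move to (8,3). |black|=7
Step 10: on BLACK (8,3): turn L to S, flip to white, move to (9,3). |black|=6
Step 11: on WHITE (9,3): turn R to W, flip to black, move to (9,2). |black|=7
Step 12: on WHITE (9,2): turn R to N, flip to black, move to (8,2). |black|=8
Step 13: on WHITE (8,2): turn R to E, flip to black, move to (8,3). |black|=9

Answer: 9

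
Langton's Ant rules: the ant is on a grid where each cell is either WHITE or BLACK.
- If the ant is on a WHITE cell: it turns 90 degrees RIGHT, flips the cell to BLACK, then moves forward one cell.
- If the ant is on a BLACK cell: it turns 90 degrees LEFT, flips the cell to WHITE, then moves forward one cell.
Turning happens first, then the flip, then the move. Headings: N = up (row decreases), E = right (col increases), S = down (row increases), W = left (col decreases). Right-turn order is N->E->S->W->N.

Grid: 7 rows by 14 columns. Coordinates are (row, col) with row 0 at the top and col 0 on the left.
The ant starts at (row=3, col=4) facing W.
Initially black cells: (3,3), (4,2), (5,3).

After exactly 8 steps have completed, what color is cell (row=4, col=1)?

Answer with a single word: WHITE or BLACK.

Answer: WHITE

Derivation:
Step 1: on WHITE (3,4): turn R to N, flip to black, move to (2,4). |black|=4
Step 2: on WHITE (2,4): turn R to E, flip to black, move to (2,5). |black|=5
Step 3: on WHITE (2,5): turn R to S, flip to black, move to (3,5). |black|=6
Step 4: on WHITE (3,5): turn R to W, flip to black, move to (3,4). |black|=7
Step 5: on BLACK (3,4): turn L to S, flip to white, move to (4,4). |black|=6
Step 6: on WHITE (4,4): turn R to W, flip to black, move to (4,3). |black|=7
Step 7: on WHITE (4,3): turn R to N, flip to black, move to (3,3). |black|=8
Step 8: on BLACK (3,3): turn L to W, flip to white, move to (3,2). |black|=7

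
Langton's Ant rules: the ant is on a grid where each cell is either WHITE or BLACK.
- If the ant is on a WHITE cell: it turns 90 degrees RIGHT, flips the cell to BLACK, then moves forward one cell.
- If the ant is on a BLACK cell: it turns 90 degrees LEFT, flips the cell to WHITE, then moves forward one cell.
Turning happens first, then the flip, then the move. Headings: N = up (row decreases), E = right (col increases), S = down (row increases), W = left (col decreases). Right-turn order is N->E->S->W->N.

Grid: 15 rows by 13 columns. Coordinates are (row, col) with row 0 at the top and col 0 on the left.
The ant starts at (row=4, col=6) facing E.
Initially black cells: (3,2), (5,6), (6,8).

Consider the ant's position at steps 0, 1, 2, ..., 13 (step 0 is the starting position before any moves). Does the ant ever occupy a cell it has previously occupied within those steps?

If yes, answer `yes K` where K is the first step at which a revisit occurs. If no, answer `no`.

Step 1: on WHITE (4,6): turn R to S, flip to black, move to (5,6). |black|=4 — new cell
Step 2: on BLACK (5,6): turn L to E, flip to white, move to (5,7). |black|=3 — new cell
Step 3: on WHITE (5,7): turn R to S, flip to black, move to (6,7). |black|=4 — new cell
Step 4: on WHITE (6,7): turn R to W, flip to black, move to (6,6). |black|=5 — new cell
Step 5: on WHITE (6,6): turn R to N, flip to black, move to (5,6). |black|=6 — REVISIT

Answer: yes 5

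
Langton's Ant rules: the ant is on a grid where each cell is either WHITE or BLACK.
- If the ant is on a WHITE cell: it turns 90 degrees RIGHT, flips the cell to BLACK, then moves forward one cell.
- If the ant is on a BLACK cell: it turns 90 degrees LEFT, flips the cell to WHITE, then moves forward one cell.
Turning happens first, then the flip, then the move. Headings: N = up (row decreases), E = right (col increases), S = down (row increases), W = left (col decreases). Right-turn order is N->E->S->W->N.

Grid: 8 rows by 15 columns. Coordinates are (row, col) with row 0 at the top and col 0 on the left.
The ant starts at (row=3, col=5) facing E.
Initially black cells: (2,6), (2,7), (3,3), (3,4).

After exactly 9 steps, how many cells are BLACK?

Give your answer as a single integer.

Answer: 9

Derivation:
Step 1: on WHITE (3,5): turn R to S, flip to black, move to (4,5). |black|=5
Step 2: on WHITE (4,5): turn R to W, flip to black, move to (4,4). |black|=6
Step 3: on WHITE (4,4): turn R to N, flip to black, move to (3,4). |black|=7
Step 4: on BLACK (3,4): turn L to W, flip to white, move to (3,3). |black|=6
Step 5: on BLACK (3,3): turn L to S, flip to white, move to (4,3). |black|=5
Step 6: on WHITE (4,3): turn R to W, flip to black, move to (4,2). |black|=6
Step 7: on WHITE (4,2): turn R to N, flip to black, move to (3,2). |black|=7
Step 8: on WHITE (3,2): turn R to E, flip to black, move to (3,3). |black|=8
Step 9: on WHITE (3,3): turn R to S, flip to black, move to (4,3). |black|=9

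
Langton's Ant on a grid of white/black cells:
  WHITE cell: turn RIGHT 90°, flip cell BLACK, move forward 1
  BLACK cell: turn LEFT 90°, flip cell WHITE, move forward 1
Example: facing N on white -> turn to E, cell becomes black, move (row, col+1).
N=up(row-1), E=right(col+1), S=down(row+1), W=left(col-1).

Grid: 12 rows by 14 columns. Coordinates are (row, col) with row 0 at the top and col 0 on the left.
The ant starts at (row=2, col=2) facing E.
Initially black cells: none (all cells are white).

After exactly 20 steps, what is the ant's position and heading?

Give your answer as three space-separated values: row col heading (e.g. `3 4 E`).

Answer: 0 0 W

Derivation:
Step 1: on WHITE (2,2): turn R to S, flip to black, move to (3,2). |black|=1
Step 2: on WHITE (3,2): turn R to W, flip to black, move to (3,1). |black|=2
Step 3: on WHITE (3,1): turn R to N, flip to black, move to (2,1). |black|=3
Step 4: on WHITE (2,1): turn R to E, flip to black, move to (2,2). |black|=4
Step 5: on BLACK (2,2): turn L to N, flip to white, move to (1,2). |black|=3
Step 6: on WHITE (1,2): turn R to E, flip to black, move to (1,3). |black|=4
Step 7: on WHITE (1,3): turn R to S, flip to black, move to (2,3). |black|=5
Step 8: on WHITE (2,3): turn R to W, flip to black, move to (2,2). |black|=6
Step 9: on WHITE (2,2): turn R to N, flip to black, move to (1,2). |black|=7
Step 10: on BLACK (1,2): turn L to W, flip to white, move to (1,1). |black|=6
Step 11: on WHITE (1,1): turn R to N, flip to black, move to (0,1). |black|=7
Step 12: on WHITE (0,1): turn R to E, flip to black, move to (0,2). |black|=8
Step 13: on WHITE (0,2): turn R to S, flip to black, move to (1,2). |black|=9
Step 14: on WHITE (1,2): turn R to W, flip to black, move to (1,1). |black|=10
Step 15: on BLACK (1,1): turn L to S, flip to white, move to (2,1). |black|=9
Step 16: on BLACK (2,1): turn L to E, flip to white, move to (2,2). |black|=8
Step 17: on BLACK (2,2): turn L to N, flip to white, move to (1,2). |black|=7
Step 18: on BLACK (1,2): turn L to W, flip to white, move to (1,1). |black|=6
Step 19: on WHITE (1,1): turn R to N, flip to black, move to (0,1). |black|=7
Step 20: on BLACK (0,1): turn L to W, flip to white, move to (0,0). |black|=6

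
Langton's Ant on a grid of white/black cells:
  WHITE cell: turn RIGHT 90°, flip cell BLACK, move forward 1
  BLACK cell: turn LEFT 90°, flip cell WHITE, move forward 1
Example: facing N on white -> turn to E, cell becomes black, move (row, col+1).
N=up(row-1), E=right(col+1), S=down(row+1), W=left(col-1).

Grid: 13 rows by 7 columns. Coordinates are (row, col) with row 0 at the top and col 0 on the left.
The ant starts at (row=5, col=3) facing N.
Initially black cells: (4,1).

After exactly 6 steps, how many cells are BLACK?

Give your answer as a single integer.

Step 1: on WHITE (5,3): turn R to E, flip to black, move to (5,4). |black|=2
Step 2: on WHITE (5,4): turn R to S, flip to black, move to (6,4). |black|=3
Step 3: on WHITE (6,4): turn R to W, flip to black, move to (6,3). |black|=4
Step 4: on WHITE (6,3): turn R to N, flip to black, move to (5,3). |black|=5
Step 5: on BLACK (5,3): turn L to W, flip to white, move to (5,2). |black|=4
Step 6: on WHITE (5,2): turn R to N, flip to black, move to (4,2). |black|=5

Answer: 5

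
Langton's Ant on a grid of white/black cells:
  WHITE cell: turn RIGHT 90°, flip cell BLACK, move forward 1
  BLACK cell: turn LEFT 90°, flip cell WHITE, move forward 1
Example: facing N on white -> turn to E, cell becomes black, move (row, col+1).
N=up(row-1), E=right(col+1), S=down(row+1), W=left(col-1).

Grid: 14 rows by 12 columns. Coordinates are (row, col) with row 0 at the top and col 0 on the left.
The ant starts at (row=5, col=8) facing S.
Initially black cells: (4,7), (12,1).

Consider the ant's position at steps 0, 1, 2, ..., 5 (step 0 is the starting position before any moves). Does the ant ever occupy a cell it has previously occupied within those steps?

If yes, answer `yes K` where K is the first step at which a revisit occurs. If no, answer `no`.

Step 1: on WHITE (5,8): turn R to W, flip to black, move to (5,7). |black|=3 — new cell
Step 2: on WHITE (5,7): turn R to N, flip to black, move to (4,7). |black|=4 — new cell
Step 3: on BLACK (4,7): turn L to W, flip to white, move to (4,6). |black|=3 — new cell
Step 4: on WHITE (4,6): turn R to N, flip to black, move to (3,6). |black|=4 — new cell
Step 5: on WHITE (3,6): turn R to E, flip to black, move to (3,7). |black|=5 — new cell
No revisit within 5 steps.

Answer: no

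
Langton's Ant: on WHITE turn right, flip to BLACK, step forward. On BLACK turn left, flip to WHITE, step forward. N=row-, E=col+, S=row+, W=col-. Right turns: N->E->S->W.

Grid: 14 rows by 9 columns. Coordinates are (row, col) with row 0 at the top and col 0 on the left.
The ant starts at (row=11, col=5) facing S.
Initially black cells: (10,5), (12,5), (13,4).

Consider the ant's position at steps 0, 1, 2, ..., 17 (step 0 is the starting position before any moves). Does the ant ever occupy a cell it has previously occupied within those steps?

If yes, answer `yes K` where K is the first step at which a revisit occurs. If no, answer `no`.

Answer: yes 7

Derivation:
Step 1: on WHITE (11,5): turn R to W, flip to black, move to (11,4). |black|=4 — new cell
Step 2: on WHITE (11,4): turn R to N, flip to black, move to (10,4). |black|=5 — new cell
Step 3: on WHITE (10,4): turn R to E, flip to black, move to (10,5). |black|=6 — new cell
Step 4: on BLACK (10,5): turn L to N, flip to white, move to (9,5). |black|=5 — new cell
Step 5: on WHITE (9,5): turn R to E, flip to black, move to (9,6). |black|=6 — new cell
Step 6: on WHITE (9,6): turn R to S, flip to black, move to (10,6). |black|=7 — new cell
Step 7: on WHITE (10,6): turn R to W, flip to black, move to (10,5). |black|=8 — REVISIT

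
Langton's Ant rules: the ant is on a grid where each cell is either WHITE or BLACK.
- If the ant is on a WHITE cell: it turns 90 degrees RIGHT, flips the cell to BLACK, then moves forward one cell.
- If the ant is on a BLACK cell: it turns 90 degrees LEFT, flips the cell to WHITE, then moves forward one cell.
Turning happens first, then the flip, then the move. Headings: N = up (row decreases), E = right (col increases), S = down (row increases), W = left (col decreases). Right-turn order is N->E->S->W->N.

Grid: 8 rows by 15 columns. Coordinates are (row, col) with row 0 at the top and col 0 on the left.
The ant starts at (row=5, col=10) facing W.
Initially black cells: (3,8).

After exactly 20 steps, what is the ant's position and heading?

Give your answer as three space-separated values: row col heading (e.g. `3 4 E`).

Step 1: on WHITE (5,10): turn R to N, flip to black, move to (4,10). |black|=2
Step 2: on WHITE (4,10): turn R to E, flip to black, move to (4,11). |black|=3
Step 3: on WHITE (4,11): turn R to S, flip to black, move to (5,11). |black|=4
Step 4: on WHITE (5,11): turn R to W, flip to black, move to (5,10). |black|=5
Step 5: on BLACK (5,10): turn L to S, flip to white, move to (6,10). |black|=4
Step 6: on WHITE (6,10): turn R to W, flip to black, move to (6,9). |black|=5
Step 7: on WHITE (6,9): turn R to N, flip to black, move to (5,9). |black|=6
Step 8: on WHITE (5,9): turn R to E, flip to black, move to (5,10). |black|=7
Step 9: on WHITE (5,10): turn R to S, flip to black, move to (6,10). |black|=8
Step 10: on BLACK (6,10): turn L to E, flip to white, move to (6,11). |black|=7
Step 11: on WHITE (6,11): turn R to S, flip to black, move to (7,11). |black|=8
Step 12: on WHITE (7,11): turn R to W, flip to black, move to (7,10). |black|=9
Step 13: on WHITE (7,10): turn R to N, flip to black, move to (6,10). |black|=10
Step 14: on WHITE (6,10): turn R to E, flip to black, move to (6,11). |black|=11
Step 15: on BLACK (6,11): turn L to N, flip to white, move to (5,11). |black|=10
Step 16: on BLACK (5,11): turn L to W, flip to white, move to (5,10). |black|=9
Step 17: on BLACK (5,10): turn L to S, flip to white, move to (6,10). |black|=8
Step 18: on BLACK (6,10): turn L to E, flip to white, move to (6,11). |black|=7
Step 19: on WHITE (6,11): turn R to S, flip to black, move to (7,11). |black|=8
Step 20: on BLACK (7,11): turn L to E, flip to white, move to (7,12). |black|=7

Answer: 7 12 E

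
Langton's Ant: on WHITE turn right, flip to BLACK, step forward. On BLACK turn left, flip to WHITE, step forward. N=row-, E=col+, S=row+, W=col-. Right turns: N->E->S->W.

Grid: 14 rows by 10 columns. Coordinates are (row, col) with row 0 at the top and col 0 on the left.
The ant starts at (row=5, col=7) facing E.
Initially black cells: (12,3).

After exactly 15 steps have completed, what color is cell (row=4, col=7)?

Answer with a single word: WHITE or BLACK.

Step 1: on WHITE (5,7): turn R to S, flip to black, move to (6,7). |black|=2
Step 2: on WHITE (6,7): turn R to W, flip to black, move to (6,6). |black|=3
Step 3: on WHITE (6,6): turn R to N, flip to black, move to (5,6). |black|=4
Step 4: on WHITE (5,6): turn R to E, flip to black, move to (5,7). |black|=5
Step 5: on BLACK (5,7): turn L to N, flip to white, move to (4,7). |black|=4
Step 6: on WHITE (4,7): turn R to E, flip to black, move to (4,8). |black|=5
Step 7: on WHITE (4,8): turn R to S, flip to black, move to (5,8). |black|=6
Step 8: on WHITE (5,8): turn R to W, flip to black, move to (5,7). |black|=7
Step 9: on WHITE (5,7): turn R to N, flip to black, move to (4,7). |black|=8
Step 10: on BLACK (4,7): turn L to W, flip to white, move to (4,6). |black|=7
Step 11: on WHITE (4,6): turn R to N, flip to black, move to (3,6). |black|=8
Step 12: on WHITE (3,6): turn R to E, flip to black, move to (3,7). |black|=9
Step 13: on WHITE (3,7): turn R to S, flip to black, move to (4,7). |black|=10
Step 14: on WHITE (4,7): turn R to W, flip to black, move to (4,6). |black|=11
Step 15: on BLACK (4,6): turn L to S, flip to white, move to (5,6). |black|=10

Answer: BLACK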